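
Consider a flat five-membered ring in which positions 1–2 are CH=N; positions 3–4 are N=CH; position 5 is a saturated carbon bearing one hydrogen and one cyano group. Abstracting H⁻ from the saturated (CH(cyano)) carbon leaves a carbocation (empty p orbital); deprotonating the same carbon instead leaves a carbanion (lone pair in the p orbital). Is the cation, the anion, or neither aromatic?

The anion

In either ion the ring is fully conjugated: every atom, including the new sp² carbon, supplies a p orbital.
Cation: 2 × 2 + 0 = 4 π electrons → 4(1), antiaromatic.
Anion: 2 × 2 + 2 = 6 π electrons → 4(1)+2, aromatic.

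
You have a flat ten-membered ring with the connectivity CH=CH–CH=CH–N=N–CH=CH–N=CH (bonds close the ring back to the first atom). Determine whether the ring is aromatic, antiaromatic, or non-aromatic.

Check conjugation: the double-bond atoms are sp², each contributing one p electron; the doubly-bonded nitrogens are pyridine-type — their lone pairs lie in the ring plane, leaving one electron in the p orbital — every position has a p orbital, so the cyclic π system is continuous.
Adding the contributions, 5 × 2 = 10 from the 5 double-bond units.
10 = 4(2) + 2, which satisfies Hückel's 4n+2 rule.

Aromatic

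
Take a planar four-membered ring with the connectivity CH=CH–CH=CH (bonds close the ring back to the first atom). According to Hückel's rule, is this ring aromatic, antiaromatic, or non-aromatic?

All ring atoms are sp² and supply a p orbital to the ring (every atom in a ring double bond is sp² and brings one electron to the p orbital); the conjugation is uninterrupted.
π-electron count: 2 × 2 = 4 from the 2 double-bond units.
4 is a 4n count (n = 1), so the planar conjugated ring is antiaromatic.

Antiaromatic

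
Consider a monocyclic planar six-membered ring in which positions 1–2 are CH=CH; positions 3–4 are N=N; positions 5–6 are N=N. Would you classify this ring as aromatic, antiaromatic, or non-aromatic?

Aromatic

Check conjugation: the double-bond atoms are sp², each contributing one p electron; each =N– nitrogen is pyridine-type (lone pair in the sp² plane, one electron in the p orbital) — every position has a p orbital, so the cyclic π system is continuous.
π-electron count: 3 × 2 = 6 from the 3 double-bond units.
6 = 4(1) + 2, which satisfies Hückel's 4n+2 rule.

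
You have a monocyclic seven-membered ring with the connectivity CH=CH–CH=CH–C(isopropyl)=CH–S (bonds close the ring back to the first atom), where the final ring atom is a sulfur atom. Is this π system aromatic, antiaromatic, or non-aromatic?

Every ring atom contributes a p orbital perpendicular to the ring (the double-bond atoms are sp², each contributing one p electron; the sulfur donates one lone pair from its p orbital), so the π system is cyclic and fully conjugated.
Counting π electrons: 3 × 2 = 6 from the double-bond units + 2 from the S atom = 8.
8 = 4(2); a planar, fully conjugated 4n system is antiaromatic.

Antiaromatic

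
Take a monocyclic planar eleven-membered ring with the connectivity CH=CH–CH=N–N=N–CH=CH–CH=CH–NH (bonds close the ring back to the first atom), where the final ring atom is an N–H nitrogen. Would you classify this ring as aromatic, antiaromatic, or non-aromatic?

Antiaromatic

The p orbitals form a continuous loop: the double-bond atoms are sp², each contributing one p electron; the doubly-bonded nitrogens are pyridine-type — their lone pairs lie in the ring plane, leaving one electron in the p orbital; the pyrrole-type nitrogen donates its lone pair from the p orbital. The ring is fully conjugated.
Counting π electrons: 5 × 2 = 10 from the double-bond units + 2 from the NH atom = 12.
12 is a 4n count (n = 3), so the planar conjugated ring is antiaromatic.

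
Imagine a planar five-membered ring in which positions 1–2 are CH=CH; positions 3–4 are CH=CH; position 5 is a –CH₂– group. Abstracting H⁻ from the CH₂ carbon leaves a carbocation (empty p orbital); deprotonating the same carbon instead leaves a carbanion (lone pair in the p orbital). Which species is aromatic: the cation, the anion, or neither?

The anion

Once that carbon is sp², every ring atom has a p orbital and both ions are fully conjugated.
Cation: 2 × 2 + 0 = 4 π electrons → 4(1), antiaromatic.
Anion: 2 × 2 + 2 = 6 π electrons → 4(1)+2, aromatic.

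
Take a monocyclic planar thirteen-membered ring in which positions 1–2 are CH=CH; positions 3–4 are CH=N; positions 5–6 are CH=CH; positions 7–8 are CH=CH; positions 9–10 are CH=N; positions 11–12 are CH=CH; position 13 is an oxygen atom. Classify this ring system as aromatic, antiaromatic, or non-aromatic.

Aromatic

The p orbitals form a continuous loop: every atom in a ring double bond is sp² and brings one electron to the p orbital; each sp² =N– keeps its lone pair in-plane and puts one electron into the π system; the oxygen donates one lone pair from its p orbital. The ring is fully conjugated.
Counting π electrons: 6 × 2 = 12 from the double-bond units + 2 from the O atom = 14.
Since 14 = 4·3 + 2, the ring meets the 4n+2 criterion.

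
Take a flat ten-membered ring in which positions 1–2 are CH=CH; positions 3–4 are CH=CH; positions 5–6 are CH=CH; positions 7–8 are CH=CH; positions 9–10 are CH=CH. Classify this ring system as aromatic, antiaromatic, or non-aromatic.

Check conjugation: each doubly-bonded ring atom is sp² with one p-orbital electron — every position has a p orbital, so the cyclic π system is continuous.
Tallying contributions gives 5 × 2 = 10 from the 5 double-bond units.
With 10 π electrons (n = 2), the Hückel 4n+2 condition holds.

Aromatic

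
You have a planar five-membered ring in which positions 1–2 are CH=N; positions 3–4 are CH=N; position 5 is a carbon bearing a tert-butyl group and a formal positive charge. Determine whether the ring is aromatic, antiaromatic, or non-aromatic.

All ring atoms are sp² and supply a p orbital to the ring (the double-bond atoms are sp², each contributing one p electron; each sp² =N– keeps its lone pair in-plane and puts one electron into the π system; the carbocation has an empty p orbital); the conjugation is uninterrupted.
Adding the contributions, 2 × 2 = 4 from the double-bond units + 0 from the C(tert-butyl)(+) atom = 4.
With 4 = 4·1 π electrons, Hückel's rule classifies the planar ring as antiaromatic.

Antiaromatic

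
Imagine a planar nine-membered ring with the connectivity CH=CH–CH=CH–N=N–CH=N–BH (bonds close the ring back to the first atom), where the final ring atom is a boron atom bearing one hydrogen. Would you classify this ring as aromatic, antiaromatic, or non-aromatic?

Antiaromatic

The p orbitals form a continuous loop: every atom in a ring double bond is sp² and brings one electron to the p orbital; each =N– nitrogen is pyridine-type (lone pair in the sp² plane, one electron in the p orbital); the boron has an empty p orbital. The ring is fully conjugated.
Tallying contributions gives 4 × 2 = 8 from the double-bond units + 0 from the BH atom = 8.
8 is a 4n count (n = 2), so the planar conjugated ring is antiaromatic.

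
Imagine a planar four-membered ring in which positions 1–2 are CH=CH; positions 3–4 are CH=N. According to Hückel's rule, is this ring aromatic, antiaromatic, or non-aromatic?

Check conjugation: each doubly-bonded ring atom is sp² with one p-orbital electron; the doubly-bonded nitrogens are pyridine-type — their lone pairs lie in the ring plane, leaving one electron in the p orbital — every position has a p orbital, so the cyclic π system is continuous.
Tallying contributions gives 2 × 2 = 4 from the 2 double-bond units.
With 4 = 4·1 π electrons, Hückel's rule classifies the planar ring as antiaromatic.

Antiaromatic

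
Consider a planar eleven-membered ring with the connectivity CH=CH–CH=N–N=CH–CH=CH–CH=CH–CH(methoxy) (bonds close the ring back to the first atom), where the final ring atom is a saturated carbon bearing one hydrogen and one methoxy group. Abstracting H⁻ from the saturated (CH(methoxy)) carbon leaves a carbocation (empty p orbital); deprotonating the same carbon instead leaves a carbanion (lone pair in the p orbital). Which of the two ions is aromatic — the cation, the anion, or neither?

In both ions every ring atom is sp² and contributes a p orbital, so both rings are fully conjugated.
Cation: 5 × 2 + 0 = 10 π electrons → 4(2)+2, aromatic.
Anion: 5 × 2 + 2 = 12 π electrons → 4(3), antiaromatic.

The cation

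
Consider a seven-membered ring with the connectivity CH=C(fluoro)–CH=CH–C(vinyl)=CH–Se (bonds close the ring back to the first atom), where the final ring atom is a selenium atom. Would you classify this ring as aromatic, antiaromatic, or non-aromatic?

Check conjugation: the double-bond atoms are sp², each contributing one p electron; the selenium donates one lone pair from its p orbital — every position has a p orbital, so the cyclic π system is continuous.
Counting π electrons: 3 × 2 = 6 from the double-bond units + 2 from the Se atom = 8.
8 is a 4n count (n = 2), so the planar conjugated ring is antiaromatic.

Antiaromatic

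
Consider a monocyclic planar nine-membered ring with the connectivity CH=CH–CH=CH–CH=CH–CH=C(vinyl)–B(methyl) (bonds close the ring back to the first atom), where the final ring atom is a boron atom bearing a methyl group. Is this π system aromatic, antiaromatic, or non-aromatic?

The p orbitals form a continuous loop: each doubly-bonded ring atom is sp² with one p-orbital electron; the boron has an empty p orbital. The ring is fully conjugated.
π-electron count: 4 × 2 = 8 from the double-bond units + 0 from the B(methyl) atom = 8.
A 4n π count (8, n = 2) in a planar conjugated ring means antiaromatic.

Antiaromatic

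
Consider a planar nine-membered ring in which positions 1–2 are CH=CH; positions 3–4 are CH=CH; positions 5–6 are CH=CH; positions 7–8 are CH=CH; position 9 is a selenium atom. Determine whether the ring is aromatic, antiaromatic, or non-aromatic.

The p orbitals form a continuous loop: each doubly-bonded ring atom is sp² with one p-orbital electron; the selenium donates one lone pair from its p orbital. The ring is fully conjugated.
Adding the contributions, 4 × 2 = 8 from the double-bond units + 2 from the Se atom = 10.
Since 10 = 4·2 + 2, the ring meets the 4n+2 criterion.

Aromatic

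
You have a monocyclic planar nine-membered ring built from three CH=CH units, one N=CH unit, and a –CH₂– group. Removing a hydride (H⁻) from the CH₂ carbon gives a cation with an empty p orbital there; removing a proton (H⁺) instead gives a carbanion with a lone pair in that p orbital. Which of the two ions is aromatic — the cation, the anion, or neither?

The anion

Both ions have a continuous loop of p orbitals — each ring atom is sp².
Cation: 4 × 2 + 0 = 8 π electrons → 4(2), antiaromatic.
Anion: 4 × 2 + 2 = 10 π electrons → 4(2)+2, aromatic.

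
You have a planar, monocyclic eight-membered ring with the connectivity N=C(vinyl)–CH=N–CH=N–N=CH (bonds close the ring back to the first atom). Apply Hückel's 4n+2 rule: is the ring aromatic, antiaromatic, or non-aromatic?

Antiaromatic

Check conjugation: each doubly-bonded ring atom is sp² with one p-orbital electron; each =N– nitrogen is pyridine-type (lone pair in the sp² plane, one electron in the p orbital) — every position has a p orbital, so the cyclic π system is continuous.
π-electron count: 4 × 2 = 8 from the 4 double-bond units.
With 8 = 4·2 π electrons, Hückel's rule classifies the planar ring as antiaromatic.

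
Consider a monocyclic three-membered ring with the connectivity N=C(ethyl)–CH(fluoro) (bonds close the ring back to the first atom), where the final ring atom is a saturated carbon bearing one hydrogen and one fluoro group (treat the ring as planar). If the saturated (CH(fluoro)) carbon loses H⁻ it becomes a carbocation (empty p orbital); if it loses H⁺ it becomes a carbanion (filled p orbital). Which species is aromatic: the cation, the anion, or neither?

The cation

Once that carbon is sp², every ring atom has a p orbital and both ions are fully conjugated.
Cation: 1 × 2 + 0 = 2 π electrons → 4(0)+2, aromatic.
Anion: 1 × 2 + 2 = 4 π electrons → 4(1), antiaromatic.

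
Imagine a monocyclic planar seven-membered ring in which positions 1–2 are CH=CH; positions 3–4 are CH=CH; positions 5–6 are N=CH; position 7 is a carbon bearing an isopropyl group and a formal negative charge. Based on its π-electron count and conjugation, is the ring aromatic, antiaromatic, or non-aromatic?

Antiaromatic

Every ring atom contributes a p orbital perpendicular to the ring (the double-bond atoms are sp², each contributing one p electron; the doubly-bonded nitrogens are pyridine-type — their lone pairs lie in the ring plane, leaving one electron in the p orbital; the carbanion's lone pair occupies the p orbital), so the π system is cyclic and fully conjugated.
Adding the contributions, 3 × 2 = 6 from the double-bond units + 2 from the C(isopropyl)(-) atom = 8.
A 4n π count (8, n = 2) in a planar conjugated ring means antiaromatic.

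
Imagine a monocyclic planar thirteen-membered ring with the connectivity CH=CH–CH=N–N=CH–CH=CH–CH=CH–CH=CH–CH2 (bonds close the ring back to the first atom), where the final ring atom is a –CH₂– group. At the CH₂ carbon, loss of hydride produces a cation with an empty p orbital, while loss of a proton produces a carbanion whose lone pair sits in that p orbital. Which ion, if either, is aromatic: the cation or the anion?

In either ion the ring is fully conjugated: every atom, including the new sp² carbon, supplies a p orbital.
Cation: 6 × 2 + 0 = 12 π electrons → 4(3), antiaromatic.
Anion: 6 × 2 + 2 = 14 π electrons → 4(3)+2, aromatic.

The anion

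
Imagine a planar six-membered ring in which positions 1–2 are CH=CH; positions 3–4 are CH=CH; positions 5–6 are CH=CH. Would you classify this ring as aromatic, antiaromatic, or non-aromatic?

Every ring atom contributes a p orbital perpendicular to the ring (each doubly-bonded ring atom is sp² with one p-orbital electron), so the π system is cyclic and fully conjugated.
π-electron count: 3 × 2 = 6 from the 3 double-bond units.
That gives a 4n+2 count (6, n = 1).
This is benzene.

Aromatic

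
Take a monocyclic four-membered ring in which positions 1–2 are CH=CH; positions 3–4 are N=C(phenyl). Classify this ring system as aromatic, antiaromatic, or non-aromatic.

Antiaromatic

Check conjugation: each doubly-bonded ring atom is sp² with one p-orbital electron; each =N– nitrogen is pyridine-type (lone pair in the sp² plane, one electron in the p orbital) — every position has a p orbital, so the cyclic π system is continuous.
π-electron count: 2 × 2 = 4 from the 2 double-bond units.
4 is a 4n count (n = 1), so the planar conjugated ring is antiaromatic.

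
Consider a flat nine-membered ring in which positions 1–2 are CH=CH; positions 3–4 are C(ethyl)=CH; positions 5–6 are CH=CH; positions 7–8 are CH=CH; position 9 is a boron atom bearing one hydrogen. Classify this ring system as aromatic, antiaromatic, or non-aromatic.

Antiaromatic

All ring atoms are sp² and supply a p orbital to the ring (every atom in a ring double bond is sp² and brings one electron to the p orbital; the boron has an empty p orbital); the conjugation is uninterrupted.
π-electron count: 4 × 2 = 8 from the double-bond units + 0 from the BH atom = 8.
8 = 4(2); a planar, fully conjugated 4n system is antiaromatic.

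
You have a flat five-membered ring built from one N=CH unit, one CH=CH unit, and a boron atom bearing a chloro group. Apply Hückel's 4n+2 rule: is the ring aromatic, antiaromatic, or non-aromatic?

The p orbitals form a continuous loop: every atom in a ring double bond is sp² and brings one electron to the p orbital; each =N– nitrogen is pyridine-type (lone pair in the sp² plane, one electron in the p orbital); the boron has an empty p orbital. The ring is fully conjugated.
π-electron count: 2 × 2 = 4 from the double-bond units + 0 from the B(chloro) atom = 4.
A 4n π count (4, n = 1) in a planar conjugated ring means antiaromatic.

Antiaromatic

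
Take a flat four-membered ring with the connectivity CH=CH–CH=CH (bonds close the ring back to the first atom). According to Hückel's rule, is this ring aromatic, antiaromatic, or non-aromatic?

Antiaromatic

All ring atoms are sp² and supply a p orbital to the ring (the double-bond atoms are sp², each contributing one p electron); the conjugation is uninterrupted.
Counting π electrons: 2 × 2 = 4 from the 2 double-bond units.
With 4 = 4·1 π electrons, Hückel's rule classifies the planar ring as antiaromatic.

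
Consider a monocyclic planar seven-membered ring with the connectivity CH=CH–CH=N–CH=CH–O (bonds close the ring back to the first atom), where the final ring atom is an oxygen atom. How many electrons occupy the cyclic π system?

The p orbitals form a continuous loop: the double-bond atoms are sp², each contributing one p electron; each =N– nitrogen is pyridine-type (lone pair in the sp² plane, one electron in the p orbital); the oxygen donates one lone pair from its p orbital. The ring is fully conjugated.
π-electron count: 3 × 2 = 6 from the double-bond units + 2 from the O atom = 8.

8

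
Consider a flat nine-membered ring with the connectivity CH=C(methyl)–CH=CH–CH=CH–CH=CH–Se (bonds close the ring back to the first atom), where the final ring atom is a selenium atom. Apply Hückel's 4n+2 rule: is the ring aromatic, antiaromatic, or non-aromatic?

All ring atoms are sp² and supply a p orbital to the ring (each doubly-bonded ring atom is sp² with one p-orbital electron; the selenium donates one lone pair from its p orbital); the conjugation is uninterrupted.
π-electron count: 4 × 2 = 8 from the double-bond units + 2 from the Se atom = 10.
That gives a 4n+2 count (10, n = 2).

Aromatic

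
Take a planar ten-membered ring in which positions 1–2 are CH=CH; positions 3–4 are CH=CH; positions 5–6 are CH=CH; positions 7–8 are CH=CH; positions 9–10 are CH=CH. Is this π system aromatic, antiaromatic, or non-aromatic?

Aromatic

Every ring atom contributes a p orbital perpendicular to the ring (each doubly-bonded ring atom is sp² with one p-orbital electron), so the π system is cyclic and fully conjugated.
Tallying contributions gives 5 × 2 = 10 from the 5 double-bond units.
Since 10 = 4·2 + 2, the ring meets the 4n+2 criterion.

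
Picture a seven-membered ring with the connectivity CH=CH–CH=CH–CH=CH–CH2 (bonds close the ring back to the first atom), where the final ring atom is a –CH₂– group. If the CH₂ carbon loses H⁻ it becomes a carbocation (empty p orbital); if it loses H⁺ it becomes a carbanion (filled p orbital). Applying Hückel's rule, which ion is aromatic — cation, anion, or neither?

Once that carbon is sp², every ring atom has a p orbital and both ions are fully conjugated.
Cation: 3 × 2 + 0 = 6 π electrons → 4(1)+2, aromatic.
Anion: 3 × 2 + 2 = 8 π electrons → 4(2), antiaromatic.

The cation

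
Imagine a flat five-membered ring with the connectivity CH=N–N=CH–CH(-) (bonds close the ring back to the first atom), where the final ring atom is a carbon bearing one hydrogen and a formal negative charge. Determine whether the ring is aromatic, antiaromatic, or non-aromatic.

All ring atoms are sp² and supply a p orbital to the ring (the double-bond atoms are sp², each contributing one p electron; the doubly-bonded nitrogens are pyridine-type — their lone pairs lie in the ring plane, leaving one electron in the p orbital; the carbanion's lone pair occupies the p orbital); the conjugation is uninterrupted.
Adding the contributions, 2 × 2 = 4 from the double-bond units + 2 from the CH(-) atom = 6.
That gives a 4n+2 count (6, n = 1).

Aromatic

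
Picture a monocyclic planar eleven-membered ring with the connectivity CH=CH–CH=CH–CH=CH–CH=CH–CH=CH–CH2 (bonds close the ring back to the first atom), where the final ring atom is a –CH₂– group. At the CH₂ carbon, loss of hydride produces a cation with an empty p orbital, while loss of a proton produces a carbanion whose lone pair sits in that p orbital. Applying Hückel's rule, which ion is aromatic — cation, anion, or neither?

Both ions have a continuous loop of p orbitals — each ring atom is sp².
Cation: 5 × 2 + 0 = 10 π electrons → 4(2)+2, aromatic.
Anion: 5 × 2 + 2 = 12 π electrons → 4(3), antiaromatic.

The cation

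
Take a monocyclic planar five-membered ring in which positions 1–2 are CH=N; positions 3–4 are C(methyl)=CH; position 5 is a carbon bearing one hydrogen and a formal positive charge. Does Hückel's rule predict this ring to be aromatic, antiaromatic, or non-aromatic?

Antiaromatic

Check conjugation: each doubly-bonded ring atom is sp² with one p-orbital electron; each sp² =N– keeps its lone pair in-plane and puts one electron into the π system; the carbocation has an empty p orbital — every position has a p orbital, so the cyclic π system is continuous.
π-electron count: 2 × 2 = 4 from the double-bond units + 0 from the CH(+) atom = 4.
With 4 = 4·1 π electrons, Hückel's rule classifies the planar ring as antiaromatic.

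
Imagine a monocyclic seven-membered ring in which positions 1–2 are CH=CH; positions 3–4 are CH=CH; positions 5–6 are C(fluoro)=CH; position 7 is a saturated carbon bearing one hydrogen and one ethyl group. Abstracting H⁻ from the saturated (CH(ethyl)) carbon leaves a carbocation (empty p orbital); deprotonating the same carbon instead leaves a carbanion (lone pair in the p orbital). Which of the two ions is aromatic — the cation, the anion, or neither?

In either ion the ring is fully conjugated: every atom, including the new sp² carbon, supplies a p orbital.
Cation: 3 × 2 + 0 = 6 π electrons → 4(1)+2, aromatic.
Anion: 3 × 2 + 2 = 8 π electrons → 4(2), antiaromatic.

The cation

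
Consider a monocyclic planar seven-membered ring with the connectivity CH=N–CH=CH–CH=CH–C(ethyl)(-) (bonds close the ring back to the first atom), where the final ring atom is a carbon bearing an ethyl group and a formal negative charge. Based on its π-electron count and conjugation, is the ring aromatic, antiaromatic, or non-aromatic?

Antiaromatic

Check conjugation: every atom in a ring double bond is sp² and brings one electron to the p orbital; the doubly-bonded nitrogens are pyridine-type — their lone pairs lie in the ring plane, leaving one electron in the p orbital; the carbanion's lone pair occupies the p orbital — every position has a p orbital, so the cyclic π system is continuous.
π-electron count: 3 × 2 = 6 from the double-bond units + 2 from the C(ethyl)(-) atom = 8.
A 4n π count (8, n = 2) in a planar conjugated ring means antiaromatic.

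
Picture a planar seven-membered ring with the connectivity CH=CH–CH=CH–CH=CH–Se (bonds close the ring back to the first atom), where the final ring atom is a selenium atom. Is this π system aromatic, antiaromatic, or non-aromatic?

Antiaromatic

All ring atoms are sp² and supply a p orbital to the ring (each doubly-bonded ring atom is sp² with one p-orbital electron; the selenium donates one lone pair from its p orbital); the conjugation is uninterrupted.
Counting π electrons: 3 × 2 = 6 from the double-bond units + 2 from the Se atom = 8.
With 8 = 4·2 π electrons, Hückel's rule classifies the planar ring as antiaromatic.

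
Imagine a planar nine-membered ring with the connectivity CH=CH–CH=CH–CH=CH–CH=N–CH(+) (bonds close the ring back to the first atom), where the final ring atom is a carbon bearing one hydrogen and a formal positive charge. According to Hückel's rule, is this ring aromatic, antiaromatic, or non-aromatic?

Every ring atom contributes a p orbital perpendicular to the ring (each doubly-bonded ring atom is sp² with one p-orbital electron; each =N– nitrogen is pyridine-type (lone pair in the sp² plane, one electron in the p orbital); the carbocation has an empty p orbital), so the π system is cyclic and fully conjugated.
π-electron count: 4 × 2 = 8 from the double-bond units + 0 from the CH(+) atom = 8.
With 8 = 4·2 π electrons, Hückel's rule classifies the planar ring as antiaromatic.

Antiaromatic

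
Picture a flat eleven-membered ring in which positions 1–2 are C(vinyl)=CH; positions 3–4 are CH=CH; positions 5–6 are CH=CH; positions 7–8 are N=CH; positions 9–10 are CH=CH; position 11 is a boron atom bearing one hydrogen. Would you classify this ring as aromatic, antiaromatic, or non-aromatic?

Aromatic

All ring atoms are sp² and supply a p orbital to the ring (the double-bond atoms are sp², each contributing one p electron; the doubly-bonded nitrogens are pyridine-type — their lone pairs lie in the ring plane, leaving one electron in the p orbital; the boron has an empty p orbital); the conjugation is uninterrupted.
Adding the contributions, 5 × 2 = 10 from the double-bond units + 0 from the BH atom = 10.
With 10 π electrons (n = 2), the Hückel 4n+2 condition holds.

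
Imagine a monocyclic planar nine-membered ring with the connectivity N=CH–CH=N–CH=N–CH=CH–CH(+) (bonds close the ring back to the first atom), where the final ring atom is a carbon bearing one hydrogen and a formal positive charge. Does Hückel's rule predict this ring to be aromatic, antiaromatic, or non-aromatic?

Antiaromatic

The p orbitals form a continuous loop: the double-bond atoms are sp², each contributing one p electron; the doubly-bonded nitrogens are pyridine-type — their lone pairs lie in the ring plane, leaving one electron in the p orbital; the carbocation has an empty p orbital. The ring is fully conjugated.
Adding the contributions, 4 × 2 = 8 from the double-bond units + 0 from the CH(+) atom = 8.
With 8 = 4·2 π electrons, Hückel's rule classifies the planar ring as antiaromatic.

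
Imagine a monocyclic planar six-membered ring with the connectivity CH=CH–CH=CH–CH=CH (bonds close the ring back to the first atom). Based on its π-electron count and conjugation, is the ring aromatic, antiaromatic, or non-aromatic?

Aromatic

Every ring atom contributes a p orbital perpendicular to the ring (every atom in a ring double bond is sp² and brings one electron to the p orbital), so the π system is cyclic and fully conjugated.
Adding the contributions, 3 × 2 = 6 from the 3 double-bond units.
6 = 4(1) + 2, which satisfies Hückel's 4n+2 rule.
This is benzene.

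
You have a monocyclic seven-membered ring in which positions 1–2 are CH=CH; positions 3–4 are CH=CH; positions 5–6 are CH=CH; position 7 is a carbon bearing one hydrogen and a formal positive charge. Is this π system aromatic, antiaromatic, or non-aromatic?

Aromatic

The p orbitals form a continuous loop: every atom in a ring double bond is sp² and brings one electron to the p orbital; the carbocation has an empty p orbital. The ring is fully conjugated.
Counting π electrons: 3 × 2 = 6 from the double-bond units + 0 from the CH(+) atom = 6.
With 6 π electrons (n = 1), the Hückel 4n+2 condition holds.
(This ring is the tropylium cation.)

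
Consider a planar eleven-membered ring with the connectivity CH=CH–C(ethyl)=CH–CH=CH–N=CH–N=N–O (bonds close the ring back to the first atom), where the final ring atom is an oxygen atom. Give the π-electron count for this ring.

All ring atoms are sp² and supply a p orbital to the ring (the double-bond atoms are sp², each contributing one p electron; each sp² =N– keeps its lone pair in-plane and puts one electron into the π system; the oxygen donates one lone pair from its p orbital); the conjugation is uninterrupted.
Adding the contributions, 5 × 2 = 10 from the double-bond units + 2 from the O atom = 12.

12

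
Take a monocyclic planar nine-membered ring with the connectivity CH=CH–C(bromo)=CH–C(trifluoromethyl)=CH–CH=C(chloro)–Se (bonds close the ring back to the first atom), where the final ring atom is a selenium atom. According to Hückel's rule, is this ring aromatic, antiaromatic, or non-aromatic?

Aromatic

Check conjugation: the double-bond atoms are sp², each contributing one p electron; the selenium donates one lone pair from its p orbital — every position has a p orbital, so the cyclic π system is continuous.
Adding the contributions, 4 × 2 = 8 from the double-bond units + 2 from the Se atom = 10.
10 = 4(2) + 2, which satisfies Hückel's 4n+2 rule.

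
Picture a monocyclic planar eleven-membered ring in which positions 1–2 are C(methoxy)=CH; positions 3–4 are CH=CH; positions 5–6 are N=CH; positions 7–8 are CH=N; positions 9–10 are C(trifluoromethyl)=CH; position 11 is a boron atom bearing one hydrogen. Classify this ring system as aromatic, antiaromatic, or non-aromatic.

All ring atoms are sp² and supply a p orbital to the ring (every atom in a ring double bond is sp² and brings one electron to the p orbital; each sp² =N– keeps its lone pair in-plane and puts one electron into the π system; the boron has an empty p orbital); the conjugation is uninterrupted.
π-electron count: 5 × 2 = 10 from the double-bond units + 0 from the BH atom = 10.
10 = 4(2) + 2, which satisfies Hückel's 4n+2 rule.

Aromatic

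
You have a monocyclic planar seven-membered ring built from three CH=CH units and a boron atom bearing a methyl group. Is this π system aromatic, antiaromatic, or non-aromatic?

Check conjugation: each doubly-bonded ring atom is sp² with one p-orbital electron; the boron has an empty p orbital — every position has a p orbital, so the cyclic π system is continuous.
Tallying contributions gives 3 × 2 = 6 from the double-bond units + 0 from the B(methyl) atom = 6.
With 6 π electrons (n = 1), the Hückel 4n+2 condition holds.

Aromatic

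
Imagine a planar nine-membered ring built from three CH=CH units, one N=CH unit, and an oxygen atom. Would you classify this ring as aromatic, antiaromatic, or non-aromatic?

Aromatic

All ring atoms are sp² and supply a p orbital to the ring (the double-bond atoms are sp², each contributing one p electron; each =N– nitrogen is pyridine-type (lone pair in the sp² plane, one electron in the p orbital); the oxygen donates one lone pair from its p orbital); the conjugation is uninterrupted.
Tallying contributions gives 4 × 2 = 8 from the double-bond units + 2 from the O atom = 10.
10 = 4(2) + 2, which satisfies Hückel's 4n+2 rule.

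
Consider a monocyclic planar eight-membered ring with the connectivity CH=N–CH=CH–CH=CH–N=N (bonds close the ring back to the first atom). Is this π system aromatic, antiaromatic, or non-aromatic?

Every ring atom contributes a p orbital perpendicular to the ring (the double-bond atoms are sp², each contributing one p electron; the doubly-bonded nitrogens are pyridine-type — their lone pairs lie in the ring plane, leaving one electron in the p orbital), so the π system is cyclic and fully conjugated.
π-electron count: 4 × 2 = 8 from the 4 double-bond units.
8 = 4(2); a planar, fully conjugated 4n system is antiaromatic.

Antiaromatic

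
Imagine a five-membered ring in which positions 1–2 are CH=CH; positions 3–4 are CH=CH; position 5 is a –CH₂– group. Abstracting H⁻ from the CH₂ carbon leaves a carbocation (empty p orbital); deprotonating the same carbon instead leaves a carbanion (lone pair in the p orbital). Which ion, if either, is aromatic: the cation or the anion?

In both ions every ring atom is sp² and contributes a p orbital, so both rings are fully conjugated.
Cation: 2 × 2 + 0 = 4 π electrons → 4(1), antiaromatic.
Anion: 2 × 2 + 2 = 6 π electrons → 4(1)+2, aromatic.

The anion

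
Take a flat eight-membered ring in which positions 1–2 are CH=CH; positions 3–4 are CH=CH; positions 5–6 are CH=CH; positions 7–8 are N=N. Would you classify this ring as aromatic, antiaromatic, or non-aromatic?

Antiaromatic

The p orbitals form a continuous loop: the double-bond atoms are sp², each contributing one p electron; the doubly-bonded nitrogens are pyridine-type — their lone pairs lie in the ring plane, leaving one electron in the p orbital. The ring is fully conjugated.
Counting π electrons: 4 × 2 = 8 from the 4 double-bond units.
With 8 = 4·2 π electrons, Hückel's rule classifies the planar ring as antiaromatic.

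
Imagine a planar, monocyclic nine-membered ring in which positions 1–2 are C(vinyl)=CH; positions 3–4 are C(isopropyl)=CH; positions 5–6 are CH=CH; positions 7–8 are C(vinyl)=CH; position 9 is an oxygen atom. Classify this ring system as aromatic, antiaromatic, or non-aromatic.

Aromatic

Every ring atom contributes a p orbital perpendicular to the ring (the double-bond atoms are sp², each contributing one p electron; the oxygen donates one lone pair from its p orbital), so the π system is cyclic and fully conjugated.
Counting π electrons: 4 × 2 = 8 from the double-bond units + 2 from the O atom = 10.
10 = 4(2) + 2, which satisfies Hückel's 4n+2 rule.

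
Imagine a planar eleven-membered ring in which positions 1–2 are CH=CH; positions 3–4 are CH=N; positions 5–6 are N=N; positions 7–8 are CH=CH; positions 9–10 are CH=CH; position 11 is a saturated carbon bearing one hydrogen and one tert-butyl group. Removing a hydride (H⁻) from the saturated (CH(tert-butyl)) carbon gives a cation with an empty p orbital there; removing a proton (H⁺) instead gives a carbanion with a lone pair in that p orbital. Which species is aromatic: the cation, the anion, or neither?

Once that carbon is sp², every ring atom has a p orbital and both ions are fully conjugated.
Cation: 5 × 2 + 0 = 10 π electrons → 4(2)+2, aromatic.
Anion: 5 × 2 + 2 = 12 π electrons → 4(3), antiaromatic.

The cation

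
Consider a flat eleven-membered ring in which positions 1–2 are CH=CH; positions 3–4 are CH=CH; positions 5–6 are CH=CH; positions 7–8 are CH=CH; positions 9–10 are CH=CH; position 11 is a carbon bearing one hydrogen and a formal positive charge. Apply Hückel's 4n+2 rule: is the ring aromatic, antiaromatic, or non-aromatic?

Aromatic

The p orbitals form a continuous loop: each doubly-bonded ring atom is sp² with one p-orbital electron; the carbocation has an empty p orbital. The ring is fully conjugated.
Tallying contributions gives 5 × 2 = 10 from the double-bond units + 0 from the CH(+) atom = 10.
Since 10 = 4·2 + 2, the ring meets the 4n+2 criterion.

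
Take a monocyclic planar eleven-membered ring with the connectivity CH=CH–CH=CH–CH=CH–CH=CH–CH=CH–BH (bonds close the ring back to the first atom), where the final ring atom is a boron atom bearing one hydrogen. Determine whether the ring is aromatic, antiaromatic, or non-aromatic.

Every ring atom contributes a p orbital perpendicular to the ring (every atom in a ring double bond is sp² and brings one electron to the p orbital; the boron has an empty p orbital), so the π system is cyclic and fully conjugated.
Counting π electrons: 5 × 2 = 10 from the double-bond units + 0 from the BH atom = 10.
With 10 π electrons (n = 2), the Hückel 4n+2 condition holds.

Aromatic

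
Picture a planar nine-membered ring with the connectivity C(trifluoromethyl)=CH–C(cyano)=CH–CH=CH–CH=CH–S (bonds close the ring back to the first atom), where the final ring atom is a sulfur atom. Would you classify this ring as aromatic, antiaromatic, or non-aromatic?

Aromatic

Every ring atom contributes a p orbital perpendicular to the ring (every atom in a ring double bond is sp² and brings one electron to the p orbital; the sulfur donates one lone pair from its p orbital), so the π system is cyclic and fully conjugated.
Tallying contributions gives 4 × 2 = 8 from the double-bond units + 2 from the S atom = 10.
10 = 4(2) + 2, which satisfies Hückel's 4n+2 rule.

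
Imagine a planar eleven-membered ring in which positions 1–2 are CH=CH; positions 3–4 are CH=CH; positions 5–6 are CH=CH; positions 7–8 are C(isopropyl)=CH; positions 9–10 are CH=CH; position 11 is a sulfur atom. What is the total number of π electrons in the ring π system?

Every ring atom contributes a p orbital perpendicular to the ring (the double-bond atoms are sp², each contributing one p electron; the sulfur donates one lone pair from its p orbital), so the π system is cyclic and fully conjugated.
π-electron count: 5 × 2 = 10 from the double-bond units + 2 from the S atom = 12.

12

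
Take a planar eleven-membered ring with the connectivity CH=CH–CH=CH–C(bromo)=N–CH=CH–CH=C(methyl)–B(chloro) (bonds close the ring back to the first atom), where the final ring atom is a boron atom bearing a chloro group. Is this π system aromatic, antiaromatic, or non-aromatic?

The p orbitals form a continuous loop: every atom in a ring double bond is sp² and brings one electron to the p orbital; the doubly-bonded nitrogens are pyridine-type — their lone pairs lie in the ring plane, leaving one electron in the p orbital; the boron has an empty p orbital. The ring is fully conjugated.
Adding the contributions, 5 × 2 = 10 from the double-bond units + 0 from the B(chloro) atom = 10.
With 10 π electrons (n = 2), the Hückel 4n+2 condition holds.

Aromatic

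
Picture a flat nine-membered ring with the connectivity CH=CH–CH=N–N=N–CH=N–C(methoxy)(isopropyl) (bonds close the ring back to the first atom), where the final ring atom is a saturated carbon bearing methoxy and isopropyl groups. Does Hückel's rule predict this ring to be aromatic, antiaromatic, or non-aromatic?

Non-aromatic

Because that saturated carbon is sp³ and has no p orbital in the ring π system at the C(methoxy)(isopropyl) position, the π system cannot extend all the way around the ring.
Broken conjugation rules out both aromaticity and antiaromaticity.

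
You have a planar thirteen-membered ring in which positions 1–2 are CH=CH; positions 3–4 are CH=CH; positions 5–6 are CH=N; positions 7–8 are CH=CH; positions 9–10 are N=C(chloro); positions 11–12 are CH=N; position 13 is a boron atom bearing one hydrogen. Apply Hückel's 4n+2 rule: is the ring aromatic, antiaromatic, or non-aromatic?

Antiaromatic

The p orbitals form a continuous loop: each doubly-bonded ring atom is sp² with one p-orbital electron; the doubly-bonded nitrogens are pyridine-type — their lone pairs lie in the ring plane, leaving one electron in the p orbital; the boron has an empty p orbital. The ring is fully conjugated.
π-electron count: 6 × 2 = 12 from the double-bond units + 0 from the BH atom = 12.
12 = 4(3); a planar, fully conjugated 4n system is antiaromatic.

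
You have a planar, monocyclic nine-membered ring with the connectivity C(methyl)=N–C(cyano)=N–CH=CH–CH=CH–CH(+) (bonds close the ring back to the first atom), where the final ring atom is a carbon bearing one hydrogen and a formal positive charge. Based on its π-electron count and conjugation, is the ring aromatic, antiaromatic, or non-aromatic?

All ring atoms are sp² and supply a p orbital to the ring (the double-bond atoms are sp², each contributing one p electron; each =N– nitrogen is pyridine-type (lone pair in the sp² plane, one electron in the p orbital); the carbocation has an empty p orbital); the conjugation is uninterrupted.
Counting π electrons: 4 × 2 = 8 from the double-bond units + 0 from the CH(+) atom = 8.
8 is a 4n count (n = 2), so the planar conjugated ring is antiaromatic.

Antiaromatic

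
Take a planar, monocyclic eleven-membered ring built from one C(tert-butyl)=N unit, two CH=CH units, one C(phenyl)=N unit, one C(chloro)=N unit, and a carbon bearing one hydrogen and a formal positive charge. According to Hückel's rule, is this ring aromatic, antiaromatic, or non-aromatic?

The p orbitals form a continuous loop: the double-bond atoms are sp², each contributing one p electron; each sp² =N– keeps its lone pair in-plane and puts one electron into the π system; the carbocation has an empty p orbital. The ring is fully conjugated.
Adding the contributions, 5 × 2 = 10 from the double-bond units + 0 from the CH(+) atom = 10.
That gives a 4n+2 count (10, n = 2).

Aromatic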